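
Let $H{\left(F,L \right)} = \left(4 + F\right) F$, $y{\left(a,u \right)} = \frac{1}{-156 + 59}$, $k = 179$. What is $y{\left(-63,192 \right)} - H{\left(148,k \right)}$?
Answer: $- \frac{2182113}{97} \approx -22496.0$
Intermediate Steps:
$y{\left(a,u \right)} = - \frac{1}{97}$ ($y{\left(a,u \right)} = \frac{1}{-97} = - \frac{1}{97}$)
$H{\left(F,L \right)} = F \left(4 + F\right)$
$y{\left(-63,192 \right)} - H{\left(148,k \right)} = - \frac{1}{97} - 148 \left(4 + 148\right) = - \frac{1}{97} - 148 \cdot 152 = - \frac{1}{97} - 22496 = - \frac{2182113}{97}$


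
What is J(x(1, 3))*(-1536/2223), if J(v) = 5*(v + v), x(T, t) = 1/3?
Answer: -5120/2223 ≈ -2.3032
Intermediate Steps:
x(T, t) = ⅓
J(v) = 10*v (J(v) = 5*(2*v) = 10*v)
J(x(1, 3))*(-1536/2223) = (10*(⅓))*(-1536/2223) = 10*(-1536*1/2223)/3 = (10/3)*(-512/741) = -5120/2223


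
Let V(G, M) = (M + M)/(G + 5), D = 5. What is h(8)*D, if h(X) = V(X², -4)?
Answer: -40/69 ≈ -0.57971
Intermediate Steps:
V(G, M) = 2*M/(5 + G) (V(G, M) = (2*M)/(5 + G) = 2*M/(5 + G))
h(X) = -8/(5 + X²) (h(X) = 2*(-4)/(5 + X²) = -8/(5 + X²))
h(8)*D = -8/(5 + 8²)*5 = -8/(5 + 64)*5 = -8/69*5 = -40/69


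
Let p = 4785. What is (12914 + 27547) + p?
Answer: 45246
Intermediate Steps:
(12914 + 27547) + p = (12914 + 27547) + 4785 = 40461 + 4785 = 45246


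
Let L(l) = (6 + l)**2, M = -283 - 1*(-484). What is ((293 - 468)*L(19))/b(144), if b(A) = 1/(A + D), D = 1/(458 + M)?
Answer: -10379359375/659 ≈ -1.5750e+7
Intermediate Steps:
M = 201 (M = -283 + 484 = 201)
D = 1/659 (D = 1/(458 + 201) = 1/659 ≈ 0.0015175)
b(A) = 1/(1/659 + A) (b(A) = 1/(A + 1/659) = 1/(1/659 + A))
((293 - 468)*L(19))/b(144) = ((293 - 468)*(6 + 19)**2)/((659/(1 + 659*144))) = (-175*25**2)/((659/(1 + 94896))) = (-175*625)/((659/94897)) = -109375/(659*(1/94897)) = -109375/659/94897 = -109375*94897/659 = -10379359375/659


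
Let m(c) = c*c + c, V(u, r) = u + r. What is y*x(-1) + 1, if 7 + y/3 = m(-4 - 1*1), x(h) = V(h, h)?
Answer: -77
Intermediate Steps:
V(u, r) = r + u
m(c) = c + c² (m(c) = c² + c = c + c²)
x(h) = 2*h (x(h) = h + h = 2*h)
y = 39 (y = -21 + 3*((-4 - 1*1)*(1 + (-4 - 1*1))) = -21 + 3*((-4 - 1)*(1 + (-4 - 1))) = -21 + 3*(-5*(1 - 5)) = -21 + 3*(-5*(-4)) = -21 + 3*20 = -21 + 60 = 39)
y*x(-1) + 1 = 39*(2*(-1)) + 1 = 39*(-2) + 1 = -78 + 1 = -77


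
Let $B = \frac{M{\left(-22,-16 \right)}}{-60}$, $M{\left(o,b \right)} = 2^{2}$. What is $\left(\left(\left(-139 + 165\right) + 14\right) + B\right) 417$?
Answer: $\frac{83261}{5} \approx 16652.0$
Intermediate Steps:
$M{\left(o,b \right)} = 4$
$B = - \frac{1}{15}$ ($B = \frac{4}{-60} = 4 \left(- \frac{1}{60}\right) = - \frac{1}{15} \approx -0.066667$)
$\left(\left(\left(-139 + 165\right) + 14\right) + B\right) 417 = \left(\left(\left(-139 + 165\right) + 14\right) - \frac{1}{15}\right) 417 = \left(\left(26 + 14\right) - \frac{1}{15}\right) 417 = \left(40 - \frac{1}{15}\right) 417 = \frac{599}{15} \cdot 417 = \frac{83261}{5}$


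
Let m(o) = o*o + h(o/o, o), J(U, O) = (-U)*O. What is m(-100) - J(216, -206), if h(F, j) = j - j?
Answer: -34496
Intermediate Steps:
J(U, O) = -O*U
h(F, j) = 0
m(o) = o**2 (m(o) = o*o + 0 = o**2 + 0 = o**2)
m(-100) - J(216, -206) = (-100)**2 - (-1)*(-206)*216 = 10000 - 1*44496 = 10000 - 44496 = -34496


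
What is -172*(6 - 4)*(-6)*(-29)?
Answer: -59856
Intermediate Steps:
-172*(6 - 4)*(-6)*(-29) = -344*(-6)*(-29) = -172*(-12)*(-29) = 2064*(-29) = -59856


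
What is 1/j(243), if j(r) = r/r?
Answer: 1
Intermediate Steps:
j(r) = 1
1/j(243) = 1/1 = 1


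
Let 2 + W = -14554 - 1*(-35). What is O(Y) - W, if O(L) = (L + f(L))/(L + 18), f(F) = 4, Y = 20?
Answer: 275911/19 ≈ 14522.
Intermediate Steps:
W = -14521 (W = -2 + (-14554 - 1*(-35)) = -2 + (-14554 + 35) = -2 - 14519 = -14521)
O(L) = (4 + L)/(18 + L) (O(L) = (L + 4)/(L + 18) = (4 + L)/(18 + L))
O(Y) - W = (4 + 20)/(18 + 20) - 1*(-14521) = 24/38 + 14521 = (1/38)*24 + 14521 = 12/19 + 14521 = 275911/19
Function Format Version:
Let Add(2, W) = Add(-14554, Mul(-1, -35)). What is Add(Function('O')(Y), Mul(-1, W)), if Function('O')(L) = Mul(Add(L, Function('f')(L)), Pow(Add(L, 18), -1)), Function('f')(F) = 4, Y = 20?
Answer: Rational(275911, 19) ≈ 14522.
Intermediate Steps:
W = -14521 (W = Add(-2, Add(-14554, Mul(-1, -35))) = Add(-2, Add(-14554, 35)) = Add(-2, -14519) = -14521)
Function('O')(L) = Mul(Pow(Add(18, L), -1), Add(4, L)) (Function('O')(L) = Mul(Add(L, 4), Pow(Add(L, 18), -1)) = Mul(Add(4, L), Pow(Add(18, L), -1)) = Mul(Pow(Add(18, L), -1), Add(4, L)))
Add(Function('O')(Y), Mul(-1, W)) = Add(Mul(Pow(Add(18, 20), -1), Add(4, 20)), Mul(-1, -14521)) = Add(Mul(Pow(38, -1), 24), 14521) = Add(Mul(Rational(1, 38), 24), 14521) = Add(Rational(12, 19), 14521) = Rational(275911, 19)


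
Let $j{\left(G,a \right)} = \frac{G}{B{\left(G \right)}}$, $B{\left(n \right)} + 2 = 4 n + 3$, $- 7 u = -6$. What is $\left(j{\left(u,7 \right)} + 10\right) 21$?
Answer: $\frac{6636}{31} \approx 214.06$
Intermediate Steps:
$u = \frac{6}{7}$ ($u = \left(- \frac{1}{7}\right) \left(-6\right) = \frac{6}{7} \approx 0.85714$)
$B{\left(n \right)} = 1 + 4 n$ ($B{\left(n \right)} = -2 + \left(4 n + 3\right) = -2 + \left(3 + 4 n\right) = 1 + 4 n$)
$j{\left(G,a \right)} = \frac{G}{1 + 4 G}$
$\left(j{\left(u,7 \right)} + 10\right) 21 = \left(\frac{6}{7 \left(1 + 4 \cdot \frac{6}{7}\right)} + 10\right) 21 = \left(\frac{6}{7 \left(1 + \frac{24}{7}\right)} + 10\right) 21 = \left(\frac{6}{7 \cdot \frac{31}{7}} + 10\right) 21 = \left(\frac{6}{7} \cdot \frac{7}{31} + 10\right) 21 = \left(\frac{6}{31} + 10\right) 21 = \frac{316}{31} \cdot 21 = \frac{6636}{31}$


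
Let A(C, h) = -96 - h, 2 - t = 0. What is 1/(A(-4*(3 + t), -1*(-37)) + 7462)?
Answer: 1/7329 ≈ 0.00013644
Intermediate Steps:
t = 2 (t = 2 - 1*0 = 2 + 0 = 2)
1/(A(-4*(3 + t), -1*(-37)) + 7462) = 1/((-96 - (-1)*(-37)) + 7462) = 1/((-96 - 1*37) + 7462) = 1/((-96 - 37) + 7462) = 1/(-133 + 7462) = 1/7329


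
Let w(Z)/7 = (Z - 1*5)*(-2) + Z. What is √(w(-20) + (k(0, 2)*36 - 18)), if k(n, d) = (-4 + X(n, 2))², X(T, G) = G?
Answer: 4*√21 ≈ 18.330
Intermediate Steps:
k(n, d) = 4 (k(n, d) = (-4 + 2)² = (-2)² = 4)
w(Z) = 70 - 7*Z (w(Z) = 7*((Z - 1*5)*(-2) + Z) = 7*((Z - 5)*(-2) + Z) = 7*((-5 + Z)*(-2) + Z) = 7*((10 - 2*Z) + Z) = 7*(10 - Z) = 70 - 7*Z)
√(w(-20) + (k(0, 2)*36 - 18)) = √((70 - 7*(-20)) + (4*36 - 18)) = √((70 + 140) + (144 - 18)) = √(210 + 126) = √336 = 4*√21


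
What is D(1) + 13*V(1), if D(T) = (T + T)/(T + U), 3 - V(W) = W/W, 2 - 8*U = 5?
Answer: 146/5 ≈ 29.200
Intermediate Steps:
U = -3/8 (U = ¼ - ⅛*5 = ¼ - 5/8 = -3/8 ≈ -0.37500)
V(W) = 2 (V(W) = 3 - W/W = 3 - 1*1 = 3 - 1 = 2)
D(T) = 2*T/(-3/8 + T) (D(T) = (T + T)/(T - 3/8) = (2*T)/(-3/8 + T) = 2*T/(-3/8 + T))
D(1) + 13*V(1) = 16*1/(-3 + 8*1) + 13*2 = 16*1/(-3 + 8) + 26 = 16*1/5 + 26 = 16*1*(⅕) + 26 = 16/5 + 26 = 146/5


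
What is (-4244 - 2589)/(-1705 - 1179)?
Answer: 6833/2884 ≈ 2.3693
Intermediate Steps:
(-4244 - 2589)/(-1705 - 1179) = -6833/(-2884) = -6833*(-1/2884) = 6833/2884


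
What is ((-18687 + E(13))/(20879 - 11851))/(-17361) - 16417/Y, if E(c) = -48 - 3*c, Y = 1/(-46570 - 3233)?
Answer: 7119394928278649/8707506 ≈ 8.1762e+8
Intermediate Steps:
Y = -1/49803 (Y = 1/(-49803) = -1/49803 ≈ -2.0079e-5)
E(c) = -48 - 3*c
((-18687 + E(13))/(20879 - 11851))/(-17361) - 16417/Y = ((-18687 + (-48 - 3*13))/(20879 - 11851))/(-17361) - 16417/(-1/49803) = ((-18687 + (-48 - 39))/9028)*(-1/17361) - 16417*(-49803) = ((-18687 - 87)*(1/9028))*(-1/17361) + 817615851 = -18774*1/9028*(-1/17361) + 817615851 = -9387/4514*(-1/17361) + 817615851 = 1043/8707506 + 817615851 = 7119394928278649/8707506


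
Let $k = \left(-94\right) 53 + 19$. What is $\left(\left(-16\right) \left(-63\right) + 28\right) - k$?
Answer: $5999$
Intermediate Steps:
$k = -4963$ ($k = -4982 + 19 = -4963$)
$\left(\left(-16\right) \left(-63\right) + 28\right) - k = \left(\left(-16\right) \left(-63\right) + 28\right) - -4963 = \left(1008 + 28\right) + 4963 = 1036 + 4963 = 5999$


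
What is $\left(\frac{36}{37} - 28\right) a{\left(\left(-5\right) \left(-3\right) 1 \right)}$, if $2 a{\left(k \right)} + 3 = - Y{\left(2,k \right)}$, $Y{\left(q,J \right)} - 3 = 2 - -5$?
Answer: $\frac{6500}{37} \approx 175.68$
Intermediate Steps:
$Y{\left(q,J \right)} = 10$ ($Y{\left(q,J \right)} = 3 + \left(2 - -5\right) = 3 + \left(2 + 5\right) = 3 + 7 = 10$)
$a{\left(k \right)} = - \frac{13}{2}$ ($a{\left(k \right)} = - \frac{3}{2} + \frac{\left(-1\right) 10}{2} = - \frac{3}{2} + \frac{1}{2} \left(-10\right) = - \frac{3}{2} - 5 = - \frac{13}{2}$)
$\left(\frac{36}{37} - 28\right) a{\left(\left(-5\right) \left(-3\right) 1 \right)} = \left(\frac{36}{37} - 28\right) \left(- \frac{13}{2}\right) = \left(- \frac{1000}{37}\right) \left(- \frac{13}{2}\right) = \frac{6500}{37}$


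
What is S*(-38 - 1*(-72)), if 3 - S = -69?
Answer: 2448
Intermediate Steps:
S = 72 (S = 3 - 1*(-69) = 3 + 69 = 72)
S*(-38 - 1*(-72)) = 72*(-38 - 1*(-72)) = 72*(-38 + 72) = 72*34 = 2448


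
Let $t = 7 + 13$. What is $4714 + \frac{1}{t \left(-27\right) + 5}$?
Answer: $\frac{2521989}{535} \approx 4714.0$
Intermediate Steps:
$t = 20$
$4714 + \frac{1}{t \left(-27\right) + 5} = 4714 + \frac{1}{20 \left(-27\right) + 5} = 4714 + \frac{1}{-540 + 5} = 4714 + \frac{1}{-535} = 4714 - \frac{1}{535} = \frac{2521989}{535}$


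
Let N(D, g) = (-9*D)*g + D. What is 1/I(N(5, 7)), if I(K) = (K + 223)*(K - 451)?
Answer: 1/66207 ≈ 1.5104e-5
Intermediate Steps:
N(D, g) = D - 9*D*g (N(D, g) = -9*D*g + D = D - 9*D*g)
I(K) = (-451 + K)*(223 + K) (I(K) = (223 + K)*(-451 + K) = (-451 + K)*(223 + K))
1/I(N(5, 7)) = 1/(-100573 + (5*(1 - 9*7))² - 1140*(1 - 9*7)) = 1/(-100573 + (5*(1 - 63))² - 1140*(1 - 63)) = 1/(-100573 + (5*(-62))² - 1140*(-62)) = 1/(-100573 + (-310)² - 228*(-310)) = 1/(-100573 + 96100 + 70680) = 1/66207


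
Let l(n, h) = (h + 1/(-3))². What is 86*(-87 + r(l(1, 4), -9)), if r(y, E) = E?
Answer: -8256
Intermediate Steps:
l(n, h) = (-⅓ + h)² (l(n, h) = (h - ⅓)² = (-⅓ + h)²)
86*(-87 + r(l(1, 4), -9)) = 86*(-87 - 9) = 86*(-96) = -8256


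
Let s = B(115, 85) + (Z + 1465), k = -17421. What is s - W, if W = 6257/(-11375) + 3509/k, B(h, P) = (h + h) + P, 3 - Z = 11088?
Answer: -1843765938803/198163875 ≈ -9304.3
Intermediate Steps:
Z = -11085 (Z = 3 - 1*11088 = 3 - 11088 = -11085)
B(h, P) = P + 2*h (B(h, P) = 2*h + P = P + 2*h)
W = -148918072/198163875 (W = 6257/(-11375) + 3509/(-17421) = 6257*(-1/11375) + 3509*(-1/17421) = -6257/11375 - 3509/17421 = -148918072/198163875 ≈ -0.75149)
s = -9305 (s = (85 + 2*115) + (-11085 + 1465) = (85 + 230) - 9620 = 315 - 9620 = -9305)
s - W = -9305 - 1*(-148918072/198163875) = -9305 + 148918072/198163875 = -1843765938803/198163875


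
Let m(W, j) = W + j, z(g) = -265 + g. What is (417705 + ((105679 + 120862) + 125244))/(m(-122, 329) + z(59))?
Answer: 769490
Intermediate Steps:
(417705 + ((105679 + 120862) + 125244))/(m(-122, 329) + z(59)) = (417705 + ((105679 + 120862) + 125244))/((-122 + 329) + (-265 + 59)) = (417705 + (226541 + 125244))/(207 - 206) = (417705 + 351785)/1 = 769490*1 = 769490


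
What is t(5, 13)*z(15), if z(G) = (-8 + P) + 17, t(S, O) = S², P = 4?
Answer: 325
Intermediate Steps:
z(G) = 13 (z(G) = (-8 + 4) + 17 = -4 + 17 = 13)
t(5, 13)*z(15) = 5²*13 = 25*13 = 325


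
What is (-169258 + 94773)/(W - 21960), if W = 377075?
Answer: -14897/71023 ≈ -0.20975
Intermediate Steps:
(-169258 + 94773)/(W - 21960) = (-169258 + 94773)/(377075 - 21960) = -74485/355115 = -74485*1/355115 = -14897/71023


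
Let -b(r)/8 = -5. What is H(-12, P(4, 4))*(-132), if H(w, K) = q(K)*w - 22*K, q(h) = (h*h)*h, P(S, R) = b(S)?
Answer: 101492160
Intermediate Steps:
b(r) = 40 (b(r) = -8*(-5) = 40)
P(S, R) = 40
q(h) = h³ (q(h) = h²*h = h³)
H(w, K) = -22*K + w*K³ (H(w, K) = K³*w - 22*K = w*K³ - 22*K = -22*K + w*K³)
H(-12, P(4, 4))*(-132) = (40*(-22 - 12*40²))*(-132) = (40*(-22 - 12*1600))*(-132) = (40*(-22 - 19200))*(-132) = (40*(-19222))*(-132) = -768880*(-132) = 101492160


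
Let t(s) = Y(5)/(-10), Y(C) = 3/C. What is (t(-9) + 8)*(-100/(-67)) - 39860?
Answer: -2669826/67 ≈ -39848.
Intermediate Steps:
t(s) = -3/50 (t(s) = (3/5)/(-10) = (3*(⅕))*(-⅒) = (⅗)*(-⅒) = -3/50)
(t(-9) + 8)*(-100/(-67)) - 39860 = (-3/50 + 8)*(-100/(-67)) - 39860 = 397*(-100*(-1/67))/50 - 39860 = (397/50)*(100/67) - 39860 = 794/67 - 39860 = -2669826/67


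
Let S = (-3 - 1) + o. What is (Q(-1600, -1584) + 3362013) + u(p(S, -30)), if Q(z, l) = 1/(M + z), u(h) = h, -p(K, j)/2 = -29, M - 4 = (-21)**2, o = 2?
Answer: 3883192004/1155 ≈ 3.3621e+6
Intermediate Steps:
M = 445 (M = 4 + (-21)**2 = 4 + 441 = 445)
S = -2 (S = (-3 - 1) + 2 = -4 + 2 = -2)
p(K, j) = 58 (p(K, j) = -2*(-29) = 58)
Q(z, l) = 1/(445 + z)
(Q(-1600, -1584) + 3362013) + u(p(S, -30)) = (1/(445 - 1600) + 3362013) + 58 = (1/(-1155) + 3362013) + 58 = (-1/1155 + 3362013) + 58 = 3883125014/1155 + 58 = 3883192004/1155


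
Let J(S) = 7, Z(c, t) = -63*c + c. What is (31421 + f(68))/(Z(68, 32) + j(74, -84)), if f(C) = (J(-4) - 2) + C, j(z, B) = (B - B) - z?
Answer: -5249/715 ≈ -7.3413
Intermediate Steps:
Z(c, t) = -62*c
j(z, B) = -z (j(z, B) = 0 - z = -z)
f(C) = 5 + C (f(C) = (7 - 2) + C = 5 + C)
(31421 + f(68))/(Z(68, 32) + j(74, -84)) = (31421 + (5 + 68))/(-62*68 - 1*74) = (31421 + 73)/(-4216 - 74) = 31494/(-4290) = 31494*(-1/4290) = -5249/715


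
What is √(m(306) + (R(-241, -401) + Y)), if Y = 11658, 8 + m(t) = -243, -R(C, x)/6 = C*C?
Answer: I*√337079 ≈ 580.58*I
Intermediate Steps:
R(C, x) = -6*C² (R(C, x) = -6*C*C = -6*C²)
m(t) = -251 (m(t) = -8 - 243 = -251)
√(m(306) + (R(-241, -401) + Y)) = √(-251 + (-6*(-241)² + 11658)) = √(-251 + (-6*58081 + 11658)) = √(-251 + (-348486 + 11658)) = √(-251 - 336828) = √(-337079) = I*√337079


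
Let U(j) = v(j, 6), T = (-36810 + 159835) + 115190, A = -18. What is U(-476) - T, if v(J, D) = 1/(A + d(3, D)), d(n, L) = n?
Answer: -3573226/15 ≈ -2.3822e+5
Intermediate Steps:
T = 238215 (T = 123025 + 115190 = 238215)
v(J, D) = -1/15 (v(J, D) = 1/(-18 + 3) = 1/(-15) = -1/15)
U(j) = -1/15
U(-476) - T = -1/15 - 1*238215 = -1/15 - 238215 = -3573226/15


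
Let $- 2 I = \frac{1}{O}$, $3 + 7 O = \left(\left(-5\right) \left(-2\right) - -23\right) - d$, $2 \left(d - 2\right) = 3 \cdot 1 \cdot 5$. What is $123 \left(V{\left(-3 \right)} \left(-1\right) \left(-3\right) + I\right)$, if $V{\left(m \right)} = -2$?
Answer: $-759$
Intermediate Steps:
$d = \frac{19}{2}$ ($d = 2 + \frac{3 \cdot 1 \cdot 5}{2} = 2 + \frac{3 \cdot 5}{2} = 2 + \frac{1}{2} \cdot 15 = 2 + \frac{15}{2} = \frac{19}{2} \approx 9.5$)
$O = \frac{41}{14}$ ($O = - \frac{3}{7} + \frac{\left(\left(-5\right) \left(-2\right) - -23\right) - \frac{19}{2}}{7} = - \frac{3}{7} + \frac{\left(10 + 23\right) - \frac{19}{2}}{7} = - \frac{3}{7} + \frac{33 - \frac{19}{2}}{7} = - \frac{3}{7} + \frac{1}{7} \cdot \frac{47}{2} = - \frac{3}{7} + \frac{47}{14} = \frac{41}{14} \approx 2.9286$)
$I = - \frac{7}{41}$ ($I = - \frac{1}{2 \cdot \frac{41}{14}} = \left(- \frac{1}{2}\right) \frac{14}{41} = - \frac{7}{41} \approx -0.17073$)
$123 \left(V{\left(-3 \right)} \left(-1\right) \left(-3\right) + I\right) = 123 \left(\left(-2\right) \left(-1\right) \left(-3\right) - \frac{7}{41}\right) = 123 \left(2 \left(-3\right) - \frac{7}{41}\right) = 123 \left(-6 - \frac{7}{41}\right) = 123 \left(- \frac{253}{41}\right) = -759$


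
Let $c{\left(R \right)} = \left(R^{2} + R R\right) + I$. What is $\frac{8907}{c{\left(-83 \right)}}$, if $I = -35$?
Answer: $\frac{2969}{4581} \approx 0.64811$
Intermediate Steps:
$c{\left(R \right)} = -35 + 2 R^{2}$ ($c{\left(R \right)} = \left(R^{2} + R R\right) - 35 = \left(R^{2} + R^{2}\right) - 35 = 2 R^{2} - 35 = -35 + 2 R^{2}$)
$\frac{8907}{c{\left(-83 \right)}} = \frac{8907}{-35 + 2 \left(-83\right)^{2}} = \frac{8907}{-35 + 2 \cdot 6889} = \frac{8907}{-35 + 13778} = \frac{8907}{13743} = 8907 \cdot \frac{1}{13743} = \frac{2969}{4581}$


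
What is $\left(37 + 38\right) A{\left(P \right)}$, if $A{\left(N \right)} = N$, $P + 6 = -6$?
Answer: $-900$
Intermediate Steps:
$P = -12$ ($P = -6 - 6 = -12$)
$\left(37 + 38\right) A{\left(P \right)} = \left(37 + 38\right) \left(-12\right) = 75 \left(-12\right) = -900$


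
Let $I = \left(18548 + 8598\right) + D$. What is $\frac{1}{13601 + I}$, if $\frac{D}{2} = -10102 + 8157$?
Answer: $\frac{1}{36857} \approx 2.7132 \cdot 10^{-5}$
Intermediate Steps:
$D = -3890$ ($D = 2 \left(-10102 + 8157\right) = 2 \left(-1945\right) = -3890$)
$I = 23256$ ($I = \left(18548 + 8598\right) - 3890 = 27146 - 3890 = 23256$)
$\frac{1}{13601 + I} = \frac{1}{13601 + 23256} = \frac{1}{36857}$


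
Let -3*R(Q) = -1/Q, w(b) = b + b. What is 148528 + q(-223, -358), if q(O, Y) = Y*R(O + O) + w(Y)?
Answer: 98886407/669 ≈ 1.4781e+5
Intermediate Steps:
w(b) = 2*b
R(Q) = 1/(3*Q) (R(Q) = -(-1)/(3*Q) = 1/(3*Q))
q(O, Y) = 2*Y + Y/(6*O) (q(O, Y) = Y*(1/(3*(O + O))) + 2*Y = Y*(1/(3*((2*O)))) + 2*Y = Y*((1/(2*O))/3) + 2*Y = Y*(1/(6*O)) + 2*Y = Y/(6*O) + 2*Y = 2*Y + Y/(6*O))
148528 + q(-223, -358) = 148528 + (2*(-358) + (⅙)*(-358)/(-223)) = 148528 + (-716 + (⅙)*(-358)*(-1/223)) = 148528 + (-716 + 179/669) = 148528 - 478825/669 = 98886407/669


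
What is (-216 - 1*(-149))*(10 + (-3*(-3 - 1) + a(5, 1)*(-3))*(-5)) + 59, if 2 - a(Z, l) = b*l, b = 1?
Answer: 2404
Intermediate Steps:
a(Z, l) = 2 - l
(-216 - 1*(-149))*(10 + (-3*(-3 - 1) + a(5, 1)*(-3))*(-5)) + 59 = (-216 - 1*(-149))*(10 + (-3*(-3 - 1) + (2 - 1*1)*(-3))*(-5)) + 59 = (-216 + 149)*(10 + (-3*(-4) + (2 - 1)*(-3))*(-5)) + 59 = -67*(10 + (12 + 1*(-3))*(-5)) + 59 = -67*(10 + (12 - 3)*(-5)) + 59 = -67*(10 + 9*(-5)) + 59 = -67*(10 - 45) + 59 = -67*(-35) + 59 = 2345 + 59 = 2404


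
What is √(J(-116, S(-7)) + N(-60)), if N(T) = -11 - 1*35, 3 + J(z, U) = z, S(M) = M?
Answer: I*√165 ≈ 12.845*I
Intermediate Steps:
J(z, U) = -3 + z
N(T) = -46 (N(T) = -11 - 35 = -46)
√(J(-116, S(-7)) + N(-60)) = √((-3 - 116) - 46) = √(-119 - 46) = √(-165) = I*√165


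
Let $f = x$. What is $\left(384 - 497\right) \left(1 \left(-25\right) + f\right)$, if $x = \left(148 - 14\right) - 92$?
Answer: $-1921$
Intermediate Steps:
$x = 42$ ($x = 134 - 92 = 42$)
$f = 42$
$\left(384 - 497\right) \left(1 \left(-25\right) + f\right) = \left(384 - 497\right) \left(1 \left(-25\right) + 42\right) = - 113 \left(-25 + 42\right) = \left(-113\right) 17 = -1921$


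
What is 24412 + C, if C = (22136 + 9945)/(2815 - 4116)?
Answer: 31727931/1301 ≈ 24387.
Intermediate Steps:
C = -32081/1301 (C = 32081/(-1301) = 32081*(-1/1301) = -32081/1301 ≈ -24.659)
24412 + C = 24412 - 32081/1301 = 31727931/1301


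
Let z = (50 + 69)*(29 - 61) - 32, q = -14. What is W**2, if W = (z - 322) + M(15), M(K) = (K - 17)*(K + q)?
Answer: 17338896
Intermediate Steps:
z = -3840 (z = 119*(-32) - 32 = -3808 - 32 = -3840)
M(K) = (-17 + K)*(-14 + K) (M(K) = (K - 17)*(K - 14) = (-17 + K)*(-14 + K))
W = -4164 (W = (-3840 - 322) + (238 + 15**2 - 31*15) = -4162 + (238 + 225 - 465) = -4162 - 2 = -4164)
W**2 = (-4164)**2 = 17338896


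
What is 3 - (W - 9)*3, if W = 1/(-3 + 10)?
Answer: 207/7 ≈ 29.571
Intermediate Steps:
W = 1/7 ≈ 0.14286
3 - (W - 9)*3 = 3 - (1/7 - 9)*3 = 3 - (-62)*3/7 = 3 - 1*(-186/7) = 3 + 186/7 = 207/7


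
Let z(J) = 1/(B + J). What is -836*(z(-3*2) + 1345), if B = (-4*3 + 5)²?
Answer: -48350896/43 ≈ -1.1244e+6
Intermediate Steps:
B = 49 (B = (-12 + 5)² = (-7)² = 49)
z(J) = 1/(49 + J)
-836*(z(-3*2) + 1345) = -836*(1/(49 - 3*2) + 1345) = -836*(1/(49 - 6) + 1345) = -836*(1/43 + 1345) = -836*57836/43 = -48350896/43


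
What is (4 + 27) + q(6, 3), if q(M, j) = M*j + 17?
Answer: 66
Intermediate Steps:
q(M, j) = 17 + M*j
(4 + 27) + q(6, 3) = (4 + 27) + (17 + 6*3) = 31 + (17 + 18) = 31 + 35 = 66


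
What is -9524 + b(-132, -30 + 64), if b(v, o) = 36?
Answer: -9488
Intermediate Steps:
-9524 + b(-132, -30 + 64) = -9524 + 36 = -9488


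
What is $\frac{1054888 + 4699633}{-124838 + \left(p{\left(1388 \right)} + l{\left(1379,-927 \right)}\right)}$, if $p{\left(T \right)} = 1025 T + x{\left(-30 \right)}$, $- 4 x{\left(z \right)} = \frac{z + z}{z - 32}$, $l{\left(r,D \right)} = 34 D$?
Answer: $\frac{356780302}{78513313} \approx 4.5442$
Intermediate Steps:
$x{\left(z \right)} = - \frac{z}{2 \left(-32 + z\right)}$ ($x{\left(z \right)} = - \frac{\left(z + z\right) \frac{1}{z - 32}}{4} = - \frac{2 z \frac{1}{-32 + z}}{4} = - \frac{z}{2 \left(-32 + z\right)}$)
$p{\left(T \right)} = - \frac{15}{62} + 1025 T$ ($p{\left(T \right)} = 1025 T - - \frac{30}{-64 + 2 \left(-30\right)} = 1025 T - - \frac{30}{-64 - 60} = 1025 T - - \frac{30}{-124} = 1025 T - \left(-30\right) \left(- \frac{1}{124}\right) = 1025 T - \frac{15}{62} = - \frac{15}{62} + 1025 T$)
$\frac{1054888 + 4699633}{-124838 + \left(p{\left(1388 \right)} + l{\left(1379,-927 \right)}\right)} = \frac{1054888 + 4699633}{-124838 + \left(\left(- \frac{15}{62} + 1025 \cdot 1388\right) + 34 \left(-927\right)\right)} = \frac{5754521}{-124838 + \left(\left(- \frac{15}{62} + 1422700\right) - 31518\right)} = \frac{5754521}{-124838 + \left(\frac{88207385}{62} - 31518\right)} = \frac{5754521}{-124838 + \frac{86253269}{62}} = \frac{5754521}{\frac{78513313}{62}} = 5754521 \cdot \frac{62}{78513313} = \frac{356780302}{78513313}$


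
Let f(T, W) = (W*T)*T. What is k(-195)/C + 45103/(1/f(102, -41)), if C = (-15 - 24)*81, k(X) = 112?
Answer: -60776999534740/3159 ≈ -1.9239e+10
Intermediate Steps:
f(T, W) = W*T² (f(T, W) = (T*W)*T = W*T²)
C = -3159 (C = -39*81 = -3159)
k(-195)/C + 45103/(1/f(102, -41)) = 112/(-3159) + 45103/(1/(-41*102²)) = 112*(-1/3159) + 45103/(1/(-41*10404)) = -112/3159 + 45103/(1/(-426564)) = -112/3159 + 45103/(-1/426564) = -112/3159 + 45103*(-426564) = -112/3159 - 19239316092 = -60776999534740/3159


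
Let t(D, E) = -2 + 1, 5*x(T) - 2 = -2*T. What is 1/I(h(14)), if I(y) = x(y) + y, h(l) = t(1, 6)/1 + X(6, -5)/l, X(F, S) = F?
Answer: 35/2 ≈ 17.500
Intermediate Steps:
x(T) = ⅖ - 2*T/5 (x(T) = ⅖ + (-2*T)/5 = ⅖ - 2*T/5)
t(D, E) = -1
h(l) = -1 + 6/l (h(l) = -1/1 + 6/l = -1*1 + 6/l = -1 + 6/l)
I(y) = ⅖ + 3*y/5 (I(y) = (⅖ - 2*y/5) + y = ⅖ + 3*y/5)
1/I(h(14)) = 1/(⅖ + 3*((6 - 1*14)/14)/5) = 1/(⅖ + 3*((6 - 14)/14)/5) = 1/(⅖ + 3*((1/14)*(-8))/5) = 1/(⅖ + (⅗)*(-4/7)) = 1/(⅖ - 12/35) = 1/(2/35) = 35/2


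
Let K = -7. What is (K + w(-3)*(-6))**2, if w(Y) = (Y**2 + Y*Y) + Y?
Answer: 9409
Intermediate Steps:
w(Y) = Y + 2*Y**2 (w(Y) = (Y**2 + Y**2) + Y = 2*Y**2 + Y = Y + 2*Y**2)
(K + w(-3)*(-6))**2 = (-7 - 3*(1 + 2*(-3))*(-6))**2 = (-7 - 3*(1 - 6)*(-6))**2 = (-7 - 3*(-5)*(-6))**2 = (-7 + 15*(-6))**2 = (-7 - 90)**2 = (-97)**2 = 9409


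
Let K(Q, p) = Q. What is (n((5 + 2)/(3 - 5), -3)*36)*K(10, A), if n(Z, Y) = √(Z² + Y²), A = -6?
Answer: 180*√85 ≈ 1659.5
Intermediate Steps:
n(Z, Y) = √(Y² + Z²)
(n((5 + 2)/(3 - 5), -3)*36)*K(10, A) = (√((-3)² + ((5 + 2)/(3 - 5))²)*36)*10 = (√(9 + (7/(-2))²)*36)*10 = (√(9 + (7*(-½))²)*36)*10 = (√(9 + (-7/2)²)*36)*10 = (√(9 + 49/4)*36)*10 = (√(85/4)*36)*10 = ((√85/2)*36)*10 = (18*√85)*10 = 180*√85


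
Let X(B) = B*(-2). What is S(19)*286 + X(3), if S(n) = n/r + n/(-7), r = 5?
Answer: 10658/35 ≈ 304.51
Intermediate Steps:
X(B) = -2*B
S(n) = 2*n/35 (S(n) = n/5 + n/(-7) = n*(⅕) + n*(-⅐) = n/5 - n/7 = 2*n/35)
S(19)*286 + X(3) = ((2/35)*19)*286 - 2*3 = (38/35)*286 - 6 = 10868/35 - 6 = 10658/35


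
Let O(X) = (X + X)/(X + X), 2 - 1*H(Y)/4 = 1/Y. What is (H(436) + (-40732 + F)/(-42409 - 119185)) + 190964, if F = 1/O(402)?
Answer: 3363736579197/17613746 ≈ 1.9097e+5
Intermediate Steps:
H(Y) = 8 - 4/Y
O(X) = 1 (O(X) = (2*X)/((2*X)) = (2*X)*(1/(2*X)) = 1)
F = 1 (F = 1/1 = 1)
(H(436) + (-40732 + F)/(-42409 - 119185)) + 190964 = ((8 - 4/436) + (-40732 + 1)/(-42409 - 119185)) + 190964 = ((8 - 4*1/436) - 40731/(-161594)) + 190964 = ((8 - 1/109) - 40731*(-1/161594)) + 190964 = (871/109 + 40731/161594) + 190964 = 145188053/17613746 + 190964 = 3363736579197/17613746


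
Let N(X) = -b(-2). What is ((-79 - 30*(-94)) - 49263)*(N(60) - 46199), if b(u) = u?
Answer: 2149176834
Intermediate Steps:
N(X) = 2 (N(X) = -1*(-2) = 2)
((-79 - 30*(-94)) - 49263)*(N(60) - 46199) = ((-79 - 30*(-94)) - 49263)*(2 - 46199) = ((-79 + 2820) - 49263)*(-46197) = (2741 - 49263)*(-46197) = -46522*(-46197) = 2149176834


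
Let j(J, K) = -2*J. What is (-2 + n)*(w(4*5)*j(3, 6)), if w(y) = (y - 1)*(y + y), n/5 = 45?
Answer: -1016880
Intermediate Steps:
n = 225 (n = 5*45 = 225)
w(y) = 2*y*(-1 + y) (w(y) = (-1 + y)*(2*y) = 2*y*(-1 + y))
(-2 + n)*(w(4*5)*j(3, 6)) = (-2 + 225)*((2*(4*5)*(-1 + 4*5))*(-2*3)) = 223*((2*20*(-1 + 20))*(-6)) = 223*((2*20*19)*(-6)) = 223*(760*(-6)) = 223*(-4560) = -1016880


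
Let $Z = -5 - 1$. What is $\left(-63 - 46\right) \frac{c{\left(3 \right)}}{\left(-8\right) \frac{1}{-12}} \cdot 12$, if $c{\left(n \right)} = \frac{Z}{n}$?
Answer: $3924$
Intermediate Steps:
$Z = -6$ ($Z = -5 - 1 = -6$)
$c{\left(n \right)} = - \frac{6}{n}$
$\left(-63 - 46\right) \frac{c{\left(3 \right)}}{\left(-8\right) \frac{1}{-12}} \cdot 12 = \left(-63 - 46\right) \frac{\left(-6\right) \frac{1}{3}}{\left(-8\right) \frac{1}{-12}} \cdot 12 = - 109 \frac{\left(-6\right) \frac{1}{3}}{\left(-8\right) \left(- \frac{1}{12}\right)} 12 = - 109 - \frac{2}{\frac{2}{3}} \cdot 12 = - 109 \left(-2\right) \frac{3}{2} \cdot 12 = - 109 \left(\left(-3\right) 12\right) = \left(-109\right) \left(-36\right) = 3924$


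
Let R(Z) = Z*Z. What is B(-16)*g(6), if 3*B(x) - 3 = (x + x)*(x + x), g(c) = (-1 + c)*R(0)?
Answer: 0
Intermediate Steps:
R(Z) = Z²
g(c) = 0 (g(c) = (-1 + c)*0² = (-1 + c)*0 = 0)
B(x) = 1 + 4*x²/3 (B(x) = 1 + ((x + x)*(x + x))/3 = 1 + ((2*x)*(2*x))/3 = 1 + (4*x²)/3 = 1 + 4*x²/3)
B(-16)*g(6) = (1 + (4/3)*(-16)²)*0 = (1 + (4/3)*256)*0 = (1 + 1024/3)*0 = (1027/3)*0 = 0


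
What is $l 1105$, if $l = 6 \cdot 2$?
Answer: $13260$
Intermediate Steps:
$l = 12$
$l 1105 = 12 \cdot 1105 = 13260$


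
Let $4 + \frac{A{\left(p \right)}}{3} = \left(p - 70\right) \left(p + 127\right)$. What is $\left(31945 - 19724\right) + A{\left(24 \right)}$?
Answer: $-8629$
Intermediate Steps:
$A{\left(p \right)} = -12 + 3 \left(-70 + p\right) \left(127 + p\right)$ ($A{\left(p \right)} = -12 + 3 \left(p - 70\right) \left(p + 127\right) = -12 + 3 \left(-70 + p\right) \left(127 + p\right)$)
$\left(31945 - 19724\right) + A{\left(24 \right)} = \left(31945 - 19724\right) + \left(-26682 + 3 \cdot 24^{2} + 171 \cdot 24\right) = 12221 + \left(-26682 + 3 \cdot 576 + 4104\right) = 12221 + \left(-26682 + 1728 + 4104\right) = 12221 - 20850 = -8629$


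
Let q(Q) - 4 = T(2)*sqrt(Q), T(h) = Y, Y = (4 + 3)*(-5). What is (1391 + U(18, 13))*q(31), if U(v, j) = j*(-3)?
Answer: 5408 - 47320*sqrt(31) ≈ -2.5806e+5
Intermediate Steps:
U(v, j) = -3*j
Y = -35 (Y = 7*(-5) = -35)
T(h) = -35
q(Q) = 4 - 35*sqrt(Q)
(1391 + U(18, 13))*q(31) = (1391 - 3*13)*(4 - 35*sqrt(31)) = (1391 - 39)*(4 - 35*sqrt(31)) = 1352*(4 - 35*sqrt(31)) = 5408 - 47320*sqrt(31)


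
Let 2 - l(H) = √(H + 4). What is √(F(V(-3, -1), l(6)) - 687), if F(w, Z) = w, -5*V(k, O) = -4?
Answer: I*√17155/5 ≈ 26.195*I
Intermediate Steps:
V(k, O) = ⅘ (V(k, O) = -⅕*(-4) = ⅘)
l(H) = 2 - √(4 + H) (l(H) = 2 - √(H + 4) = 2 - √(4 + H))
√(F(V(-3, -1), l(6)) - 687) = √(⅘ - 687) = √(-3431/5) = I*√17155/5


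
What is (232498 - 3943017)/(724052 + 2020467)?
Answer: -3710519/2744519 ≈ -1.3520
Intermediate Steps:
(232498 - 3943017)/(724052 + 2020467) = -3710519/2744519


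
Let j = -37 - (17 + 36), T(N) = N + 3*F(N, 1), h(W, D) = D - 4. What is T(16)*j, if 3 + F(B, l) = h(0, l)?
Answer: 180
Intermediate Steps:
h(W, D) = -4 + D
F(B, l) = -7 + l (F(B, l) = -3 + (-4 + l) = -7 + l)
T(N) = -18 + N (T(N) = N + 3*(-7 + 1) = N + 3*(-6) = N - 18 = -18 + N)
j = -90 (j = -37 - 1*53 = -37 - 53 = -90)
T(16)*j = (-18 + 16)*(-90) = -2*(-90) = 180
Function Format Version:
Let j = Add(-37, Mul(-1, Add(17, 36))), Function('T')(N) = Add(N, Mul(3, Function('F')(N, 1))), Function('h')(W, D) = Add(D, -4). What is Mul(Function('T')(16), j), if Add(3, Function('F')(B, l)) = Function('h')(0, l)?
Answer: 180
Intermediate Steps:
Function('h')(W, D) = Add(-4, D)
Function('F')(B, l) = Add(-7, l) (Function('F')(B, l) = Add(-3, Add(-4, l)) = Add(-7, l))
Function('T')(N) = Add(-18, N) (Function('T')(N) = Add(N, Mul(3, Add(-7, 1))) = Add(N, Mul(3, -6)) = Add(N, -18) = Add(-18, N))
j = -90 (j = Add(-37, Mul(-1, 53)) = Add(-37, -53) = -90)
Mul(Function('T')(16), j) = Mul(Add(-18, 16), -90) = Mul(-2, -90) = 180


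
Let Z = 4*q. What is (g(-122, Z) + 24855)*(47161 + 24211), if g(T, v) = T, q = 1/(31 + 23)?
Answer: 1765243676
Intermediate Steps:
q = 1/54 ≈ 0.018519
Z = 2/27 (Z = 4*(1/54) = 2/27 ≈ 0.074074)
(g(-122, Z) + 24855)*(47161 + 24211) = (-122 + 24855)*(47161 + 24211) = 24733*71372 = 1765243676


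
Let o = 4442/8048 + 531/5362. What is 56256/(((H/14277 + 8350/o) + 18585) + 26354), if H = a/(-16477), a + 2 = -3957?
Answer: 46469582370381002976/47716932443783822585 ≈ 0.97386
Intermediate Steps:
a = -3959 (a = -2 - 3957 = -3959)
o = 7022873/10788344 (o = 4442*(1/8048) + 531*(1/5362) = 2221/4024 + 531/5362 = 7022873/10788344 ≈ 0.65097)
H = 3959/16477 (H = -3959/(-16477) = -3959*(-1/16477) = 3959/16477 ≈ 0.24027)
56256/(((H/14277 + 8350/o) + 18585) + 26354) = 56256/((((3959/16477)/14277 + 8350/(7022873/10788344)) + 18585) + 26354) = 56256/((((3959/16477)*(1/14277) + 8350*(10788344/7022873)) + 18585) + 26354) = 56256/(((3959/235242129 + 90082672400/7022873) + 18585) + 26354) = 56256/((21191239669189093807/1652075596216617 + 18585) + 26354) = 56256/(51895064624874920752/1652075596216617 + 26354) = 56256/(95433864887567645170/1652075596216617) = 56256*(1652075596216617/95433864887567645170) = 46469582370381002976/47716932443783822585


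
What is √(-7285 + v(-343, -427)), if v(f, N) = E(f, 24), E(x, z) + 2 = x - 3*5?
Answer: I*√7645 ≈ 87.436*I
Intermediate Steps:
E(x, z) = -17 + x (E(x, z) = -2 + (x - 3*5) = -2 + (x - 15) = -2 + (-15 + x) = -17 + x)
v(f, N) = -17 + f
√(-7285 + v(-343, -427)) = √(-7285 + (-17 - 343)) = √(-7285 - 360) = √(-7645) = I*√7645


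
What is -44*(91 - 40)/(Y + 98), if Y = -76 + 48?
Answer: -1122/35 ≈ -32.057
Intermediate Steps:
Y = -28
-44*(91 - 40)/(Y + 98) = -44*(91 - 40)/(-28 + 98) = -2244/70 = -44*51/70 = -1122/35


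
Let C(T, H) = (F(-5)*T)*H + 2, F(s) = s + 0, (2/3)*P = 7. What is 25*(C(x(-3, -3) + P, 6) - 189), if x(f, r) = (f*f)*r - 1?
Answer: 8450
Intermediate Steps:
P = 21/2 (P = (3/2)*7 = 21/2 ≈ 10.500)
x(f, r) = -1 + r*f**2 (x(f, r) = f**2*r - 1 = r*f**2 - 1 = -1 + r*f**2)
F(s) = s
C(T, H) = 2 - 5*H*T (C(T, H) = (-5*T)*H + 2 = -5*H*T + 2 = 2 - 5*H*T)
25*(C(x(-3, -3) + P, 6) - 189) = 25*((2 - 5*6*((-1 - 3*(-3)**2) + 21/2)) - 189) = 25*((2 - 5*6*((-1 - 3*9) + 21/2)) - 189) = 25*((2 - 5*6*((-1 - 27) + 21/2)) - 189) = 25*((2 - 5*6*(-28 + 21/2)) - 189) = 25*((2 - 5*6*(-35/2)) - 189) = 25*((2 + 525) - 189) = 25*(527 - 189) = 25*338 = 8450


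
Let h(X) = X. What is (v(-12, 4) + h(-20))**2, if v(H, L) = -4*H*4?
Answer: 29584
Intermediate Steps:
v(H, L) = -16*H
(v(-12, 4) + h(-20))**2 = (-16*(-12) - 20)**2 = (192 - 20)**2 = 172**2 = 29584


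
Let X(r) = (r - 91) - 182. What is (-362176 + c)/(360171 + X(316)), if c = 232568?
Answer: -64804/180107 ≈ -0.35981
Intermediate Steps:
X(r) = -273 + r (X(r) = (-91 + r) - 182 = -273 + r)
(-362176 + c)/(360171 + X(316)) = (-362176 + 232568)/(360171 + (-273 + 316)) = -129608/(360171 + 43) = -129608/360214 = -129608*1/360214 = -64804/180107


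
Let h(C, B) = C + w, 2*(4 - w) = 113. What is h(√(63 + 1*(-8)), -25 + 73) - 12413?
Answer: -24931/2 + √55 ≈ -12458.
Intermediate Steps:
w = -105/2 (w = 4 - ½*113 = 4 - 113/2 = -105/2 ≈ -52.500)
h(C, B) = -105/2 + C (h(C, B) = C - 105/2 = -105/2 + C)
h(√(63 + 1*(-8)), -25 + 73) - 12413 = (-105/2 + √(63 + 1*(-8))) - 12413 = (-105/2 + √(63 - 8)) - 12413 = (-105/2 + √55) - 12413 = -24931/2 + √55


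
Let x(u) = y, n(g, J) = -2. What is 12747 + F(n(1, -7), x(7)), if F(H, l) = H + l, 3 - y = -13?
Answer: 12761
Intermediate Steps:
y = 16 (y = 3 - 1*(-13) = 3 + 13 = 16)
x(u) = 16
12747 + F(n(1, -7), x(7)) = 12747 + (-2 + 16) = 12747 + 14 = 12761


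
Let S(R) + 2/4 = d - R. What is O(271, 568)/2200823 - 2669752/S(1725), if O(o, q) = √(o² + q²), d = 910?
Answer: 5339504/1631 + √396065/2200823 ≈ 3273.8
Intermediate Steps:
S(R) = 1819/2 - R (S(R) = -½ + (910 - R) = 1819/2 - R)
O(271, 568)/2200823 - 2669752/S(1725) = √(271² + 568²)/2200823 - 2669752/(1819/2 - 1*1725) = √(73441 + 322624)*(1/2200823) - 2669752/(1819/2 - 1725) = √396065*(1/2200823) - 2669752/(-1631/2) = √396065/2200823 - 2669752*(-2/1631) = √396065/2200823 + 5339504/1631 = 5339504/1631 + √396065/2200823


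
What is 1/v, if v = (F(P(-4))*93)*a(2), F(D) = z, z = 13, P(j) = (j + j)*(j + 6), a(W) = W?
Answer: 1/2418 ≈ 0.00041356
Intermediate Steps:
P(j) = 2*j*(6 + j) (P(j) = (2*j)*(6 + j) = 2*j*(6 + j))
F(D) = 13
v = 2418 (v = (13*93)*2 = 1209*2 = 2418)
1/v = 1/2418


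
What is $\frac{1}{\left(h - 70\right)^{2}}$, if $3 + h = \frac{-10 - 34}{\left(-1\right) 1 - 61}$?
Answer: $\frac{961}{5022081} \approx 0.00019135$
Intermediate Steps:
$h = - \frac{71}{31}$ ($h = -3 + \frac{-10 - 34}{\left(-1\right) 1 - 61} = -3 - \frac{44}{-1 - 61} = -3 - \frac{44}{-62} = -3 - - \frac{22}{31} = -3 + \frac{22}{31} = - \frac{71}{31} \approx -2.2903$)
$\frac{1}{\left(h - 70\right)^{2}} = \frac{1}{\left(- \frac{71}{31} - 70\right)^{2}} = \frac{1}{\left(- \frac{2241}{31}\right)^{2}} = \frac{1}{\frac{5022081}{961}} = \frac{961}{5022081}$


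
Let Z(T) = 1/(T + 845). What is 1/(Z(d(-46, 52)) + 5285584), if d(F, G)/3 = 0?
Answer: 845/4466318481 ≈ 1.8919e-7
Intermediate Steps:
d(F, G) = 0 (d(F, G) = 3*0 = 0)
Z(T) = 1/(845 + T)
1/(Z(d(-46, 52)) + 5285584) = 1/(1/(845 + 0) + 5285584) = 1/(1/845 + 5285584) = 1/(4466318481/845) = 845/4466318481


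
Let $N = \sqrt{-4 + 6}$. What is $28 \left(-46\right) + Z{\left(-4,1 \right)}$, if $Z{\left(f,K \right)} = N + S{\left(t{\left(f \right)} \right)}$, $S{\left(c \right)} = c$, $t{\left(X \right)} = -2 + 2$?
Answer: $-1288 + \sqrt{2} \approx -1286.6$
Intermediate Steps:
$t{\left(X \right)} = 0$
$N = \sqrt{2} \approx 1.4142$
$Z{\left(f,K \right)} = \sqrt{2}$ ($Z{\left(f,K \right)} = \sqrt{2} + 0 = \sqrt{2}$)
$28 \left(-46\right) + Z{\left(-4,1 \right)} = 28 \left(-46\right) + \sqrt{2} = -1288 + \sqrt{2}$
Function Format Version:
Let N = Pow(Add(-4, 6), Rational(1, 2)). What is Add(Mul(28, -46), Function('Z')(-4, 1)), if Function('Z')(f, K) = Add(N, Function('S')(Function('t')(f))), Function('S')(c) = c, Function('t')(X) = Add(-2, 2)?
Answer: Add(-1288, Pow(2, Rational(1, 2))) ≈ -1286.6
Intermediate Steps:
Function('t')(X) = 0
N = Pow(2, Rational(1, 2)) ≈ 1.4142
Function('Z')(f, K) = Pow(2, Rational(1, 2)) (Function('Z')(f, K) = Add(Pow(2, Rational(1, 2)), 0) = Pow(2, Rational(1, 2)))
Add(Mul(28, -46), Function('Z')(-4, 1)) = Add(Mul(28, -46), Pow(2, Rational(1, 2))) = Add(-1288, Pow(2, Rational(1, 2)))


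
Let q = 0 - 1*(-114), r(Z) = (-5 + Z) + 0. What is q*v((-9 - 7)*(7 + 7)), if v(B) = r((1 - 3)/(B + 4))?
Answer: -31293/55 ≈ -568.96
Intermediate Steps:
r(Z) = -5 + Z
q = 114 (q = 0 + 114 = 114)
v(B) = -5 - 2/(4 + B) (v(B) = -5 + (1 - 3)/(B + 4) = -5 - 2/(4 + B))
q*v((-9 - 7)*(7 + 7)) = 114*((-22 - 5*(-9 - 7)*(7 + 7))/(4 + (-9 - 7)*(7 + 7))) = 114*((-22 - (-80)*14)/(4 - 16*14)) = 114*((-22 - 5*(-224))/(4 - 224)) = 114*((-22 + 1120)/(-220)) = 114*(-1/220*1098) = 114*(-549/110) = -31293/55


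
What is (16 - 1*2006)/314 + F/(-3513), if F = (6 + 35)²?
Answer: -3759352/551541 ≈ -6.8161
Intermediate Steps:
F = 1681 (F = 41² = 1681)
(16 - 1*2006)/314 + F/(-3513) = (16 - 1*2006)/314 + 1681/(-3513) = (16 - 2006)*(1/314) + 1681*(-1/3513) = -1990*1/314 - 1681/3513 = -995/157 - 1681/3513 = -3759352/551541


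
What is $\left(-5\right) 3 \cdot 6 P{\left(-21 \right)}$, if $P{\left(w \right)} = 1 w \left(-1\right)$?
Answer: $-1890$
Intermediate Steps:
$P{\left(w \right)} = - w$ ($P{\left(w \right)} = w \left(-1\right) = - w$)
$\left(-5\right) 3 \cdot 6 P{\left(-21 \right)} = \left(-5\right) 3 \cdot 6 \left(\left(-1\right) \left(-21\right)\right) = \left(-15\right) 6 \cdot 21 = \left(-90\right) 21 = -1890$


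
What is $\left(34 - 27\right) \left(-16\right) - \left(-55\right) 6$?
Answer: $218$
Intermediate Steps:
$\left(34 - 27\right) \left(-16\right) - \left(-55\right) 6 = 7 \left(-16\right) - -330 = -112 + 330 = 218$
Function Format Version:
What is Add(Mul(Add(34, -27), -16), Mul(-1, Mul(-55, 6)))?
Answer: 218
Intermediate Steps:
Add(Mul(Add(34, -27), -16), Mul(-1, Mul(-55, 6))) = Add(Mul(7, -16), Mul(-1, -330)) = Add(-112, 330) = 218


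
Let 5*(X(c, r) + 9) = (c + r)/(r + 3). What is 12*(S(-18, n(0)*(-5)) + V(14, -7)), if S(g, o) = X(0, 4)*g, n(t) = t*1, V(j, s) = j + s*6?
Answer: 55416/35 ≈ 1583.3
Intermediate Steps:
V(j, s) = j + 6*s
X(c, r) = -9 + (c + r)/(5*(3 + r)) (X(c, r) = -9 + ((c + r)/(r + 3))/5 = -9 + ((c + r)/(3 + r))/5 = -9 + (c + r)/(5*(3 + r)))
n(t) = t
S(g, o) = -311*g/35 (S(g, o) = ((-135 + 0 - 44*4)/(5*(3 + 4)))*g = ((1/5)*(-135 + 0 - 176)/7)*g = ((1/5)*(1/7)*(-311))*g = -311*g/35)
12*(S(-18, n(0)*(-5)) + V(14, -7)) = 12*(-311/35*(-18) + (14 + 6*(-7))) = 12*(5598/35 + (14 - 42)) = 12*(5598/35 - 28) = 12*(4618/35) = 55416/35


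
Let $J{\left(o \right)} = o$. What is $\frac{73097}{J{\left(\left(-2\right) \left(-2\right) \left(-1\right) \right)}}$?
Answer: $- \frac{73097}{4} \approx -18274.0$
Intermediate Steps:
$\frac{73097}{J{\left(\left(-2\right) \left(-2\right) \left(-1\right) \right)}} = \frac{73097}{\left(-2\right) \left(-2\right) \left(-1\right)} = \frac{73097}{4 \left(-1\right)} = \frac{73097}{-4} = 73097 \left(- \frac{1}{4}\right) = - \frac{73097}{4}$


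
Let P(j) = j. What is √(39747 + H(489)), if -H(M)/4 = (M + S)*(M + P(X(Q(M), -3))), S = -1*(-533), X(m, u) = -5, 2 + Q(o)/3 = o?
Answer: I*√1938845 ≈ 1392.4*I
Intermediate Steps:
Q(o) = -6 + 3*o
S = 533
H(M) = -4*(-5 + M)*(533 + M) (H(M) = -4*(M + 533)*(M - 5) = -4*(533 + M)*(-5 + M) = -4*(-5 + M)*(533 + M))
√(39747 + H(489)) = √(39747 + (10660 - 2112*489 - 4*489²)) = √(39747 + (10660 - 1032768 - 4*239121)) = √(39747 + (10660 - 1032768 - 956484)) = √(39747 - 1978592) = √(-1938845) = I*√1938845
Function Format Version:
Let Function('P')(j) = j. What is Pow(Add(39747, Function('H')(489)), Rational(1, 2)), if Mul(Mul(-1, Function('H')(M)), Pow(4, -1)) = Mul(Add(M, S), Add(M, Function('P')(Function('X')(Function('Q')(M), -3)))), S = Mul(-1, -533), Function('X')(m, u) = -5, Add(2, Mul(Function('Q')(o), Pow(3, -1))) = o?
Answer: Mul(I, Pow(1938845, Rational(1, 2))) ≈ Mul(1392.4, I)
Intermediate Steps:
Function('Q')(o) = Add(-6, Mul(3, o))
S = 533
Function('H')(M) = Mul(-4, Add(-5, M), Add(533, M)) (Function('H')(M) = Mul(-4, Mul(Add(M, 533), Add(M, -5))) = Mul(-4, Mul(Add(533, M), Add(-5, M))) = Mul(-4, Mul(Add(-5, M), Add(533, M))) = Mul(-4, Add(-5, M), Add(533, M)))
Pow(Add(39747, Function('H')(489)), Rational(1, 2)) = Pow(Add(39747, Add(10660, Mul(-2112, 489), Mul(-4, Pow(489, 2)))), Rational(1, 2)) = Pow(Add(39747, Add(10660, -1032768, Mul(-4, 239121))), Rational(1, 2)) = Pow(Add(39747, Add(10660, -1032768, -956484)), Rational(1, 2)) = Pow(Add(39747, -1978592), Rational(1, 2)) = Pow(-1938845, Rational(1, 2)) = Mul(I, Pow(1938845, Rational(1, 2)))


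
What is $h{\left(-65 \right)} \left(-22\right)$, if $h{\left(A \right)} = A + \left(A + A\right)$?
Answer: $4290$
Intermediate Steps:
$h{\left(A \right)} = 3 A$ ($h{\left(A \right)} = A + 2 A = 3 A$)
$h{\left(-65 \right)} \left(-22\right) = 3 \left(-65\right) \left(-22\right) = \left(-195\right) \left(-22\right) = 4290$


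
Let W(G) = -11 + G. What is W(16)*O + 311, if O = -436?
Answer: -1869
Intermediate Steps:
W(16)*O + 311 = (-11 + 16)*(-436) + 311 = 5*(-436) + 311 = -2180 + 311 = -1869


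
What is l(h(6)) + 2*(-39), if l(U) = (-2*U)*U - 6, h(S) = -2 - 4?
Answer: -156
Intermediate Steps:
h(S) = -6
l(U) = -6 - 2*U**2 (l(U) = -2*U**2 - 6 = -6 - 2*U**2)
l(h(6)) + 2*(-39) = (-6 - 2*(-6)**2) + 2*(-39) = (-6 - 2*36) - 78 = (-6 - 72) - 78 = -78 - 78 = -156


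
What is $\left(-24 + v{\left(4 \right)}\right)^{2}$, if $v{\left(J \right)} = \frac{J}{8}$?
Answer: $\frac{2209}{4} \approx 552.25$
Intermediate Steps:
$v{\left(J \right)} = \frac{J}{8}$ ($v{\left(J \right)} = J \frac{1}{8} = \frac{J}{8}$)
$\left(-24 + v{\left(4 \right)}\right)^{2} = \left(-24 + \frac{1}{8} \cdot 4\right)^{2} = \left(-24 + \frac{1}{2}\right)^{2} = \left(- \frac{47}{2}\right)^{2} = \frac{2209}{4}$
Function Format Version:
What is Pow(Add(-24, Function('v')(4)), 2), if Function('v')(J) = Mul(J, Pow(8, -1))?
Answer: Rational(2209, 4) ≈ 552.25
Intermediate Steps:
Function('v')(J) = Mul(Rational(1, 8), J) (Function('v')(J) = Mul(J, Rational(1, 8)) = Mul(Rational(1, 8), J))
Pow(Add(-24, Function('v')(4)), 2) = Pow(Add(-24, Mul(Rational(1, 8), 4)), 2) = Pow(Add(-24, Rational(1, 2)), 2) = Pow(Rational(-47, 2), 2) = Rational(2209, 4)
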